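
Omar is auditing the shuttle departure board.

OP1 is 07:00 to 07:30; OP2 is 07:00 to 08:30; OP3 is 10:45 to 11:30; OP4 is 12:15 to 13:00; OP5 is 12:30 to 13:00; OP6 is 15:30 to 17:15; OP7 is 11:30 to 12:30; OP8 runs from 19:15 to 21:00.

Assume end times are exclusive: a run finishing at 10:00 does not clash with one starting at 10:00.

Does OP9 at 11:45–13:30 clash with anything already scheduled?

OP1: ends 07:30 at or before OP9 starts 11:45 → clear.
OP2: ends 08:30 at or before OP9 starts 11:45 → clear.
OP3: ends 11:30 at or before OP9 starts 11:45 → clear.
OP7: starts 11:30 before OP9 ends 13:30, and ends 12:30 after OP9 starts 11:45 → overlap.
OP4: starts 12:15 before OP9 ends 13:30, and ends 13:00 after OP9 starts 11:45 → overlap.
OP5: starts 12:30 before OP9 ends 13:30, and ends 13:00 after OP9 starts 11:45 → overlap.
OP6: starts 15:30 at or after OP9 ends 13:30 → clear.
OP8: starts 19:15 at or after OP9 ends 13:30 → clear.
OP9 overlaps OP4, OP5, OP7.

Yes — it overlaps OP4, OP5, OP7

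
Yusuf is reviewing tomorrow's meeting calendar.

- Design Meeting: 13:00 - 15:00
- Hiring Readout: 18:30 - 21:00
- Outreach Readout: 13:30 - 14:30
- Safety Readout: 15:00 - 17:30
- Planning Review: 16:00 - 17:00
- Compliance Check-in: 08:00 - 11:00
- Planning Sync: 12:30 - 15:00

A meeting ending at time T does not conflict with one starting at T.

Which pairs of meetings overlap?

Design Meeting & Outreach Readout, Design Meeting & Planning Sync, Outreach Readout & Planning Sync, Planning Review & Safety Readout

Check each pair: they overlap iff neither finishes before the other starts.
Sorted by start: Compliance Check-in, Planning Sync, Design Meeting, Outreach Readout, Safety Readout, Planning Review, Hiring Readout.
Planning Sync starts after Compliance Check-in ends, so Compliance Check-in has no further overlaps.
Design Meeting starts before Planning Sync ends → Planning Sync and Design Meeting overlap.
Outreach Readout starts before Planning Sync ends → Planning Sync and Outreach Readout overlap.
Safety Readout starts exactly when Planning Sync ends (back-to-back, no overlap), so Planning Sync has no further overlaps.
Outreach Readout starts before Design Meeting ends → Design Meeting and Outreach Readout overlap.
Safety Readout starts exactly when Design Meeting ends (back-to-back, no overlap), so Design Meeting has no further overlaps.
Safety Readout starts after Outreach Readout ends, so Outreach Readout has no further overlaps.
Planning Review starts before Safety Readout ends → Safety Readout and Planning Review overlap.
Hiring Readout starts after Safety Readout ends.
Hiring Readout starts after Planning Review ends.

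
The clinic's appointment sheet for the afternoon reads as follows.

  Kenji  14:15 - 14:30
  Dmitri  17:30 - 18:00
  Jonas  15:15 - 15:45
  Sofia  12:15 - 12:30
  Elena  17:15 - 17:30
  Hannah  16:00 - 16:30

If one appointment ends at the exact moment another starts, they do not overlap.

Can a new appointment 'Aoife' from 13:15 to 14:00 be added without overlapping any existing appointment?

Sofia: ends 12:30 at or before Aoife starts 13:15 → clear.
Kenji: starts 14:15 at or after Aoife ends 14:00 → clear.
Jonas: starts 15:15 at or after Aoife ends 14:00 → clear.
Hannah: starts 16:00 at or after Aoife ends 14:00 → clear.
Elena: starts 17:15 at or after Aoife ends 14:00 → clear.
Dmitri: starts 17:30 at or after Aoife ends 14:00 → clear.

Yes — the slot is free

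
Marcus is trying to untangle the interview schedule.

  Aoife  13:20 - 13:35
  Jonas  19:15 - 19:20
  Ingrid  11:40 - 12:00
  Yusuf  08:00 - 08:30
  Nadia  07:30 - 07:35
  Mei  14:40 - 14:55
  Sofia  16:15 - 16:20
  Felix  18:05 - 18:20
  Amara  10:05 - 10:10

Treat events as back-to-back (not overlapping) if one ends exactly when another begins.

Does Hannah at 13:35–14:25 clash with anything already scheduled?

No — it doesn't clash with anything

Nadia: ends 07:35 at or before Hannah starts 13:35 → clear.
Yusuf: ends 08:30 at or before Hannah starts 13:35 → clear.
Amara: ends 10:10 at or before Hannah starts 13:35 → clear.
Ingrid: ends 12:00 at or before Hannah starts 13:35 → clear.
Aoife: ends 13:35 at or before Hannah starts 13:35 → clear.
Mei: starts 14:40 at or after Hannah ends 14:25 → clear.
Sofia: starts 16:15 at or after Hannah ends 14:25 → clear.
Felix: starts 18:05 at or after Hannah ends 14:25 → clear.
Jonas: starts 19:15 at or after Hannah ends 14:25 → clear.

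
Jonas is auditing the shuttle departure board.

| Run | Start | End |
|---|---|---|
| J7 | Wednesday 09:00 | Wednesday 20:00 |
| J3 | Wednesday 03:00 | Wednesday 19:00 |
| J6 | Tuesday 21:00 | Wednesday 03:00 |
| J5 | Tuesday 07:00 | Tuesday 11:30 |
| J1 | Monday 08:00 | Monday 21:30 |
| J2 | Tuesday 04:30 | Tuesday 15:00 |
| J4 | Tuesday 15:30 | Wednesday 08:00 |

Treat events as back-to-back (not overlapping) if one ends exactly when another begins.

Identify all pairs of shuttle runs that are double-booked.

J2 & J5, J3 & J4, J3 & J7, J4 & J6

Sorted by start: J1, J2, J5, J4, J6, J3, J7.
J2 starts after J1 ends, so nothing later overlaps J1 either.
J5 starts before J2 ends → J2 and J5 overlap.
J4 starts after J2 ends, so nothing later overlaps J2 either.
J4 starts after J5 ends, so nothing later overlaps J5 either.
J6 starts before J4 ends → J4 and J6 overlap.
J3 starts before J4 ends → J4 and J3 overlap.
J7 starts after J4 ends.
J3 starts exactly when J6 ends (back-to-back, no overlap), so nothing later overlaps J6 either.
J7 starts before J3 ends → J3 and J7 overlap.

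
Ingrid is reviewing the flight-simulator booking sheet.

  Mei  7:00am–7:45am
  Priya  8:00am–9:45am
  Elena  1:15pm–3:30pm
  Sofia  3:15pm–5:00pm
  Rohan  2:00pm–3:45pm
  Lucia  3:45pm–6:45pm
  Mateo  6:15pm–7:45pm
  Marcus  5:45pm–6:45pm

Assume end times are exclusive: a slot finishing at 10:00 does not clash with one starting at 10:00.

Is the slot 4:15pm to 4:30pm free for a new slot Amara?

No — it overlaps Lucia, Sofia

Mei: ends 7:45am at or before Amara starts 4:15pm → clear.
Priya: ends 9:45am at or before Amara starts 4:15pm → clear.
Elena: ends 3:30pm at or before Amara starts 4:15pm → clear.
Rohan: ends 3:45pm at or before Amara starts 4:15pm → clear.
Sofia: starts 3:15pm before Amara ends 4:30pm, and ends 5:00pm after Amara starts 4:15pm → overlap.
Lucia: starts 3:45pm before Amara ends 4:30pm, and ends 6:45pm after Amara starts 4:15pm → overlap.
Marcus: starts 5:45pm at or after Amara ends 4:30pm → clear.
Mateo: starts 6:15pm at or after Amara ends 4:30pm → clear.
Amara overlaps Sofia, Lucia.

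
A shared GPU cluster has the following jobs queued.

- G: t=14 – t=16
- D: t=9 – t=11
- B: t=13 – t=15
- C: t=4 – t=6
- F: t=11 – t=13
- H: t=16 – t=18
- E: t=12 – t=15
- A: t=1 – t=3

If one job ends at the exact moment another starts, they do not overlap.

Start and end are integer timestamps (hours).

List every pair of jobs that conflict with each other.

B & E, B & G, E & F, E & G

Two intervals overlap when each starts before the other ends.
Sorted by start: A, C, D, F, E, B, G, H.
C starts after A ends, so A has no further overlaps.
D starts after C ends, so C has no further overlaps.
F starts exactly when D ends (back-to-back, no overlap), so D has no further overlaps.
E starts before F ends → F and E overlap.
B starts exactly when F ends (back-to-back, no overlap), so F has no further overlaps.
B starts before E ends → E and B overlap.
G starts before E ends → E and G overlap.
H starts after E ends.
G starts before B ends → B and G overlap.
H starts after B ends.
H starts exactly when G ends (back-to-back, no overlap).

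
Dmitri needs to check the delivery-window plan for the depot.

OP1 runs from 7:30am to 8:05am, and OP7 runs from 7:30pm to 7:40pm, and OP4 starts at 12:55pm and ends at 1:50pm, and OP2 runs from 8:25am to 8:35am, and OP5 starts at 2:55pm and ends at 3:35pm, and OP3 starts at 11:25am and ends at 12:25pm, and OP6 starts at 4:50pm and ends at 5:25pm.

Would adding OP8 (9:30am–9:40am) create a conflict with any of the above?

No — it doesn't clash with anything

OP1: ends 8:05am at or before OP8 starts 9:30am → clear.
OP2: ends 8:35am at or before OP8 starts 9:30am → clear.
OP3: starts 11:25am at or after OP8 ends 9:40am → clear.
OP4: starts 12:55pm at or after OP8 ends 9:40am → clear.
OP5: starts 2:55pm at or after OP8 ends 9:40am → clear.
OP6: starts 4:50pm at or after OP8 ends 9:40am → clear.
OP7: starts 7:30pm at or after OP8 ends 9:40am → clear.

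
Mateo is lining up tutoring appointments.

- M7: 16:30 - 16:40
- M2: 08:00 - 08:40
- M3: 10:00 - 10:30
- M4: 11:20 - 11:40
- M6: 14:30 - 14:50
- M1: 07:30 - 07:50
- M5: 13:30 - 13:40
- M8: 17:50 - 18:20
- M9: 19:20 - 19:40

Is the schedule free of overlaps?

Check each pair: they overlap iff neither finishes before the other starts.
Sorted by start: M1, M2, M3, M4, M5, M6, M7, M8, M9.
M2 starts after M1 ends, so M1 has no further overlaps.
M3 starts after M2 ends, so M2 has no further overlaps.
M4 starts after M3 ends, so M3 has no further overlaps.
M5 starts after M4 ends, so M4 has no further overlaps.
M6 starts after M5 ends, so M5 has no further overlaps.
M7 starts after M6 ends, so M6 has no further overlaps.
M8 starts after M7 ends, so M7 has no further overlaps.
M9 starts after M8 ends.
Every pair is clear; the schedule has no overlaps.

Yes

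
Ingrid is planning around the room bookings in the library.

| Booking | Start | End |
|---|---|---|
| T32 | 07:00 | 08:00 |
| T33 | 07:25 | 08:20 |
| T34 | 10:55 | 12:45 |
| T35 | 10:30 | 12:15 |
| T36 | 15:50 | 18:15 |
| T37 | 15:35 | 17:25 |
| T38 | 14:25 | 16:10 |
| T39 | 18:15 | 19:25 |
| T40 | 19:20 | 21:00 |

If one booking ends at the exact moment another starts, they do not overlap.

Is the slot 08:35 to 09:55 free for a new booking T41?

Yes — the slot is free

T32: ends 08:00 at or before T41 starts 08:35 → clear.
T33: ends 08:20 at or before T41 starts 08:35 → clear.
T35: starts 10:30 at or after T41 ends 09:55 → clear.
T34: starts 10:55 at or after T41 ends 09:55 → clear.
T38: starts 14:25 at or after T41 ends 09:55 → clear.
T37: starts 15:35 at or after T41 ends 09:55 → clear.
T36: starts 15:50 at or after T41 ends 09:55 → clear.
T39: starts 18:15 at or after T41 ends 09:55 → clear.
T40: starts 19:20 at or after T41 ends 09:55 → clear.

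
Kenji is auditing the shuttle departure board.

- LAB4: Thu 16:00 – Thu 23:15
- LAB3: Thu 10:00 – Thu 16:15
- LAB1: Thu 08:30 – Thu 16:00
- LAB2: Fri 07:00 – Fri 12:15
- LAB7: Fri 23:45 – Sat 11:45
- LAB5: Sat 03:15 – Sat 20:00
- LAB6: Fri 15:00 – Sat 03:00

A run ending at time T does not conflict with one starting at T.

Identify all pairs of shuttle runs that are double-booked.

LAB1 & LAB3, LAB3 & LAB4, LAB5 & LAB7, LAB6 & LAB7

Check each pair: they overlap iff neither finishes before the other starts.
Sorted by start: LAB1, LAB3, LAB4, LAB2, LAB6, LAB7, LAB5.
LAB3 starts before LAB1 ends → LAB1 and LAB3 overlap.
LAB4 starts exactly when LAB1 ends (back-to-back, no overlap), so LAB1 has no further overlaps.
LAB4 starts before LAB3 ends → LAB3 and LAB4 overlap.
LAB2 starts after LAB3 ends, so LAB3 has no further overlaps.
LAB2 starts after LAB4 ends, so LAB4 has no further overlaps.
LAB6 starts after LAB2 ends, so LAB2 has no further overlaps.
LAB7 starts before LAB6 ends → LAB6 and LAB7 overlap.
LAB5 starts after LAB6 ends.
LAB5 starts before LAB7 ends → LAB7 and LAB5 overlap.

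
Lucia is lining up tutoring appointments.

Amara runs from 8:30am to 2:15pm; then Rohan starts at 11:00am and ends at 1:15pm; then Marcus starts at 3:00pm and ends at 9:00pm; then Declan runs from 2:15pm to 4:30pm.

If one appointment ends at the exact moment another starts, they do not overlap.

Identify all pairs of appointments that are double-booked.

Amara & Rohan, Declan & Marcus

Sorted by start: Amara, Rohan, Declan, Marcus.
Rohan starts before Amara ends → Amara and Rohan overlap.
Declan starts exactly when Amara ends (back-to-back, no overlap), so nothing later overlaps Amara either.
Declan starts after Rohan ends, so nothing later overlaps Rohan either.
Marcus starts before Declan ends → Declan and Marcus overlap.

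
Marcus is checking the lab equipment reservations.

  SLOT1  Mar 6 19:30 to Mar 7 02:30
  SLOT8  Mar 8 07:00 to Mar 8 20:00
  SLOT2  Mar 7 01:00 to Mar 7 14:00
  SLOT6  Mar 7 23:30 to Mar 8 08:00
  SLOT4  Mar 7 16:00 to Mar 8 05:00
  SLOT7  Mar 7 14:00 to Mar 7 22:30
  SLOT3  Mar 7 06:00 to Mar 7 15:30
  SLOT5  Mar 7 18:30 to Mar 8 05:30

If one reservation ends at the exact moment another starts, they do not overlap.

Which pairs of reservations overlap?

Sorted by start: SLOT1, SLOT2, SLOT3, SLOT7, SLOT4, SLOT5, SLOT6, SLOT8.
SLOT2 starts before SLOT1 ends → SLOT1 and SLOT2 overlap.
SLOT3 starts after SLOT1 ends — done with SLOT1.
SLOT3 starts before SLOT2 ends → SLOT2 and SLOT3 overlap.
SLOT7 starts exactly when SLOT2 ends (back-to-back, no overlap) — done with SLOT2.
SLOT7 starts before SLOT3 ends → SLOT3 and SLOT7 overlap.
SLOT4 starts after SLOT3 ends — done with SLOT3.
SLOT4 starts before SLOT7 ends → SLOT7 and SLOT4 overlap.
SLOT5 starts before SLOT7 ends → SLOT7 and SLOT5 overlap.
SLOT6 starts after SLOT7 ends — done with SLOT7.
SLOT5 starts before SLOT4 ends → SLOT4 and SLOT5 overlap.
SLOT6 starts before SLOT4 ends → SLOT4 and SLOT6 overlap.
SLOT8 starts after SLOT4 ends.
SLOT6 starts before SLOT5 ends → SLOT5 and SLOT6 overlap.
SLOT8 starts after SLOT5 ends.
SLOT8 starts before SLOT6 ends → SLOT6 and SLOT8 overlap.

SLOT1 & SLOT2, SLOT2 & SLOT3, SLOT3 & SLOT7, SLOT4 & SLOT5, SLOT4 & SLOT6, SLOT4 & SLOT7, SLOT5 & SLOT6, SLOT5 & SLOT7, SLOT6 & SLOT8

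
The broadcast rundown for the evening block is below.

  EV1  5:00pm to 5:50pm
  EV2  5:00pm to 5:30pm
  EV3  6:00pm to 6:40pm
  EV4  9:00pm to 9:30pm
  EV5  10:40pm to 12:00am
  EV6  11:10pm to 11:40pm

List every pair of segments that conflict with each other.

Sorted by start: EV1, EV2, EV3, EV4, EV5, EV6.
EV2 starts before EV1 ends → EV1 and EV2 overlap.
EV3 starts after EV1 ends; EV1 is clear from here.
EV3 starts after EV2 ends; EV2 is clear from here.
EV4 starts after EV3 ends; EV3 is clear from here.
EV5 starts after EV4 ends; EV4 is clear from here.
EV6 starts before EV5 ends → EV5 and EV6 overlap.

EV1 & EV2, EV5 & EV6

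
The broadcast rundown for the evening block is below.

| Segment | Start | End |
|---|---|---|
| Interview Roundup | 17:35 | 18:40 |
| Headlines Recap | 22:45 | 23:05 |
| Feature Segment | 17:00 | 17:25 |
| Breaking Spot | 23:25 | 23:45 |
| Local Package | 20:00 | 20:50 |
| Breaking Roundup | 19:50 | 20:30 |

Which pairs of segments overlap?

Breaking Roundup & Local Package

Sorted by start: Feature Segment, Interview Roundup, Breaking Roundup, Local Package, Headlines Recap, Breaking Spot.
Interview Roundup starts after Feature Segment ends — done with Feature Segment.
Breaking Roundup starts after Interview Roundup ends — done with Interview Roundup.
Local Package starts before Breaking Roundup ends → Breaking Roundup and Local Package overlap.
Headlines Recap starts after Breaking Roundup ends — done with Breaking Roundup.
Headlines Recap starts after Local Package ends — done with Local Package.
Breaking Spot starts after Headlines Recap ends.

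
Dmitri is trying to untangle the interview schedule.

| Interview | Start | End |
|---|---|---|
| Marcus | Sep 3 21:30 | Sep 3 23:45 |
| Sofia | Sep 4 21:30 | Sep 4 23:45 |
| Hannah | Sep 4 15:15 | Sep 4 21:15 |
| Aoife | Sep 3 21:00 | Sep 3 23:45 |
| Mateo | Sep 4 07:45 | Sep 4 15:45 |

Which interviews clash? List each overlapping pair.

Aoife & Marcus, Hannah & Mateo

Sorted by start: Aoife, Marcus, Mateo, Hannah, Sofia.
Marcus starts before Aoife ends → Aoife and Marcus overlap.
Mateo starts after Aoife ends; Aoife is clear from here.
Mateo starts after Marcus ends; Marcus is clear from here.
Hannah starts before Mateo ends → Mateo and Hannah overlap.
Sofia starts after Mateo ends.
Sofia starts after Hannah ends.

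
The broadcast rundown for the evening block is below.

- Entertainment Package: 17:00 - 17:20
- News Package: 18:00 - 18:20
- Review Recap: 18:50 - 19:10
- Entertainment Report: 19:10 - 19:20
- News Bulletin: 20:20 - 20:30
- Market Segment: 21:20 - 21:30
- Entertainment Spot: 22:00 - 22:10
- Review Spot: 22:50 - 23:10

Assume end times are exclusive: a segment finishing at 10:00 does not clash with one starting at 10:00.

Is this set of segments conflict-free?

Sorted by start: Entertainment Package, News Package, Review Recap, Entertainment Report, News Bulletin, Market Segment, Entertainment Spot, Review Spot.
News Package starts after Entertainment Package ends, so nothing later overlaps Entertainment Package either.
Review Recap starts after News Package ends, so nothing later overlaps News Package either.
Entertainment Report starts exactly when Review Recap ends (back-to-back, no overlap), so nothing later overlaps Review Recap either.
News Bulletin starts after Entertainment Report ends, so nothing later overlaps Entertainment Report either.
Market Segment starts after News Bulletin ends, so nothing later overlaps News Bulletin either.
Entertainment Spot starts after Market Segment ends, so nothing later overlaps Market Segment either.
Review Spot starts after Entertainment Spot ends.
Every pair is clear; the schedule has no overlaps.

Yes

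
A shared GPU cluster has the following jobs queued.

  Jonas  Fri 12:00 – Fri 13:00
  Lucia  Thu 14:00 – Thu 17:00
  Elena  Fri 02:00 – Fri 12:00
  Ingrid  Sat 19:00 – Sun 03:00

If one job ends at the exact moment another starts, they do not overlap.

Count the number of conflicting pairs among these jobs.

0

Sorted by start: Lucia, Elena, Jonas, Ingrid.
Elena starts after Lucia ends, so Lucia has no further overlaps.
Jonas starts exactly when Elena ends (back-to-back, no overlap), so Elena has no further overlaps.
Ingrid starts after Jonas ends.
No pair overlaps.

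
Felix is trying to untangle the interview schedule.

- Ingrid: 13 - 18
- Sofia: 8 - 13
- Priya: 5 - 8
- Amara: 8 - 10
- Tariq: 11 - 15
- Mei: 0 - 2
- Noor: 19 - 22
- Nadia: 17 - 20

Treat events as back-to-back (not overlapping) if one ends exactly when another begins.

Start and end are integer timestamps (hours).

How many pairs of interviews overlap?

5

Sorted by start: Mei, Priya, Amara, Sofia, Tariq, Ingrid, Nadia, Noor.
Priya starts after Mei ends; Mei is clear from here.
Amara starts exactly when Priya ends (back-to-back, no overlap); Priya is clear from here.
Sofia starts before Amara ends → Amara and Sofia overlap.
Tariq starts after Amara ends; Amara is clear from here.
Tariq starts before Sofia ends → Sofia and Tariq overlap.
Ingrid starts exactly when Sofia ends (back-to-back, no overlap); Sofia is clear from here.
Ingrid starts before Tariq ends → Tariq and Ingrid overlap.
Nadia starts after Tariq ends; Tariq is clear from here.
Nadia starts before Ingrid ends → Ingrid and Nadia overlap.
Noor starts after Ingrid ends.
Noor starts before Nadia ends → Nadia and Noor overlap.
Overlapping pairs: Amara & Sofia, Ingrid & Nadia, Ingrid & Tariq, Nadia & Noor, Sofia & Tariq — 5 in total.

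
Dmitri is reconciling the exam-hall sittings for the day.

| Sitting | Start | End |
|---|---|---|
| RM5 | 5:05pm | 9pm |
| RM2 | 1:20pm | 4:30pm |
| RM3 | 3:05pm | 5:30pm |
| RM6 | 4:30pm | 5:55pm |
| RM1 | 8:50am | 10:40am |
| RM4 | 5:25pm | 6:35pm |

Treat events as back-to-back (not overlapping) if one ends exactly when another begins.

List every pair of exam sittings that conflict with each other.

Check each pair: they overlap iff neither finishes before the other starts.
Sorted by start: RM1, RM2, RM3, RM6, RM5, RM4.
RM2 starts after RM1 ends; RM1 is clear from here.
RM3 starts before RM2 ends → RM2 and RM3 overlap.
RM6 starts exactly when RM2 ends (back-to-back, no overlap); RM2 is clear from here.
RM6 starts before RM3 ends → RM3 and RM6 overlap.
RM5 starts before RM3 ends → RM3 and RM5 overlap.
RM4 starts before RM3 ends → RM3 and RM4 overlap.
RM5 starts before RM6 ends → RM6 and RM5 overlap.
RM4 starts before RM6 ends → RM6 and RM4 overlap.
RM4 starts before RM5 ends → RM5 and RM4 overlap.

RM2 & RM3, RM3 & RM4, RM3 & RM5, RM3 & RM6, RM4 & RM5, RM4 & RM6, RM5 & RM6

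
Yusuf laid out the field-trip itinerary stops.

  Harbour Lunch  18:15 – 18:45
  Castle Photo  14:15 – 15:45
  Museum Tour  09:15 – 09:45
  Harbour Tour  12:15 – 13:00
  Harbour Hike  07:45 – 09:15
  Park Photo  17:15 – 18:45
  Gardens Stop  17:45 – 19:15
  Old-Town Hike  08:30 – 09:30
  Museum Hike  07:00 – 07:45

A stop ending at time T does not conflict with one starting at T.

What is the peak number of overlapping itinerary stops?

3

Sweep the timeline, counting +1 at each start and −1 at each end (ends before starts at a tie):
07:00 start Museum Hike → 1
07:45 end Museum Hike → 0
07:45 start Harbour Hike → 1
08:30 start Old-Town Hike → 2
09:15 end Harbour Hike → 1
09:15 start Museum Tour → 2
09:30 end Old-Town Hike → 1
09:45 end Museum Tour → 0
12:15 start Harbour Tour → 1
13:00 end Harbour Tour → 0
14:15 start Castle Photo → 1
15:45 end Castle Photo → 0
17:15 start Park Photo → 1
17:45 start Gardens Stop → 2
18:15 start Harbour Lunch → 3
18:45 end Harbour Lunch → 2
18:45 end Park Photo → 1
19:15 end Gardens Stop → 0
Peak is 3, at 18:15 (Gardens Stop, Harbour Lunch, Park Photo).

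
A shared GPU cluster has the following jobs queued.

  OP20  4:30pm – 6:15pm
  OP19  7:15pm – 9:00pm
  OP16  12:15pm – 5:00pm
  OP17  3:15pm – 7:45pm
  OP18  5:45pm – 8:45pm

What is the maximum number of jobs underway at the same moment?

3

Walk through starts and ends in time order (an end at T is processed before a start at T):
12:15pm start OP16 → 1
3:15pm start OP17 → 2
4:30pm start OP20 → 3
5:00pm end OP16 → 2
5:45pm start OP18 → 3
6:15pm end OP20 → 2
7:15pm start OP19 → 3
7:45pm end OP17 → 2
8:45pm end OP18 → 1
9:00pm end OP19 → 0
Peak is 3, at 4:30pm (OP16, OP17, OP20).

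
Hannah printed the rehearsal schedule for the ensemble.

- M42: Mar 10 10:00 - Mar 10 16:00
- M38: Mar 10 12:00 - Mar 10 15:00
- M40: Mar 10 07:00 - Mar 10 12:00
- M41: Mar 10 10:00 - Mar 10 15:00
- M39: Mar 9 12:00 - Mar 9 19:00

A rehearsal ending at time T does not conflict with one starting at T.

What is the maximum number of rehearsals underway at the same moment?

3

Walk through starts and ends in time order (an end at T is processed before a start at T):
Mar 9 12:00 start M39 → 1
Mar 9 19:00 end M39 → 0
Mar 10 07:00 start M40 → 1
Mar 10 10:00 start M41 → 2
Mar 10 10:00 start M42 → 3
Mar 10 12:00 end M40 → 2
Mar 10 12:00 start M38 → 3
Mar 10 15:00 end M38 → 2
Mar 10 15:00 end M41 → 1
Mar 10 16:00 end M42 → 0
Peak is 3, at Mar 10 10:00 (M40, M41, M42).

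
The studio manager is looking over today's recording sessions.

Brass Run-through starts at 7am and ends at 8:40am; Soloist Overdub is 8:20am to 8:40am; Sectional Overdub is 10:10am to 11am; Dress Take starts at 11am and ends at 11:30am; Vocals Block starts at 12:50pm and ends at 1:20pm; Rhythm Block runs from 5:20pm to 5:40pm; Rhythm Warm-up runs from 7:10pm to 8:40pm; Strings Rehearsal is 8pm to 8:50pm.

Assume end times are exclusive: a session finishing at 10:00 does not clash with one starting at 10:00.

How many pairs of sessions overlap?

2

Sorted by start: Brass Run-through, Soloist Overdub, Sectional Overdub, Dress Take, Vocals Block, Rhythm Block, Rhythm Warm-up, Strings Rehearsal.
Soloist Overdub starts before Brass Run-through ends → Brass Run-through and Soloist Overdub overlap.
Sectional Overdub starts after Brass Run-through ends, so nothing later overlaps Brass Run-through either.
Sectional Overdub starts after Soloist Overdub ends, so nothing later overlaps Soloist Overdub either.
Dress Take starts exactly when Sectional Overdub ends (back-to-back, no overlap), so nothing later overlaps Sectional Overdub either.
Vocals Block starts after Dress Take ends, so nothing later overlaps Dress Take either.
Rhythm Block starts after Vocals Block ends, so nothing later overlaps Vocals Block either.
Rhythm Warm-up starts after Rhythm Block ends, so nothing later overlaps Rhythm Block either.
Strings Rehearsal starts before Rhythm Warm-up ends → Rhythm Warm-up and Strings Rehearsal overlap.
Overlapping pairs: Brass Run-through & Soloist Overdub, Rhythm Warm-up & Strings Rehearsal — 2 in total.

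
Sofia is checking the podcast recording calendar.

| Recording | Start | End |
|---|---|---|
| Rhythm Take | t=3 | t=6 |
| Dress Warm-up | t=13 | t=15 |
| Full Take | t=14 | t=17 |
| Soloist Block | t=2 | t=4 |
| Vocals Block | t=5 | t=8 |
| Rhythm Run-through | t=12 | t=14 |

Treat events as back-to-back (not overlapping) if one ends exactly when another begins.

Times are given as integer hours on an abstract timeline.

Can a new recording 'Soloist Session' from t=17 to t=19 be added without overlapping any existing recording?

Soloist Block: ends t=4 at or before Soloist Session starts t=17 → clear.
Rhythm Take: ends t=6 at or before Soloist Session starts t=17 → clear.
Vocals Block: ends t=8 at or before Soloist Session starts t=17 → clear.
Rhythm Run-through: ends t=14 at or before Soloist Session starts t=17 → clear.
Dress Warm-up: ends t=15 at or before Soloist Session starts t=17 → clear.
Full Take: ends t=17 at or before Soloist Session starts t=17 → clear.

Yes — the slot is free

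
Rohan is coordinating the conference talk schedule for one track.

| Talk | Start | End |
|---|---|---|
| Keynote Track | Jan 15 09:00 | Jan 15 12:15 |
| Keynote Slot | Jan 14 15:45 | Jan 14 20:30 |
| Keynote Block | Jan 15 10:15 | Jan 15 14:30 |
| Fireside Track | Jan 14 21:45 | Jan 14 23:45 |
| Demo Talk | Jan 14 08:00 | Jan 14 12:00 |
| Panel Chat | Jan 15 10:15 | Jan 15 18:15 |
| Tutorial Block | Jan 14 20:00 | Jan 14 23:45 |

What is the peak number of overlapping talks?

3

Sweep the timeline, counting +1 at each start and −1 at each end (ends before starts at a tie):
Jan 14 08:00 start Demo Talk → 1
Jan 14 12:00 end Demo Talk → 0
Jan 14 15:45 start Keynote Slot → 1
Jan 14 20:00 start Tutorial Block → 2
Jan 14 20:30 end Keynote Slot → 1
Jan 14 21:45 start Fireside Track → 2
Jan 14 23:45 end Fireside Track → 1
Jan 14 23:45 end Tutorial Block → 0
Jan 15 09:00 start Keynote Track → 1
Jan 15 10:15 start Keynote Block → 2
Jan 15 10:15 start Panel Chat → 3
Jan 15 12:15 end Keynote Track → 2
Jan 15 14:30 end Keynote Block → 1
Jan 15 18:15 end Panel Chat → 0
Peak is 3, at Jan 15 10:15 (Keynote Block, Keynote Track, Panel Chat).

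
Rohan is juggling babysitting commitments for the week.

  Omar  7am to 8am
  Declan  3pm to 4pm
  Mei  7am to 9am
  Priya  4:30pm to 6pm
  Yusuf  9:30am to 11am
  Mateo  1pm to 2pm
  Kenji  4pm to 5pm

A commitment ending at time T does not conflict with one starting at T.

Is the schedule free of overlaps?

No

Two intervals overlap when each starts before the other ends.
Sorted by start: Mei, Omar, Yusuf, Mateo, Declan, Kenji, Priya.
Omar starts before Mei ends → Mei and Omar overlap.
That's a conflict, so the schedule is not conflict-free.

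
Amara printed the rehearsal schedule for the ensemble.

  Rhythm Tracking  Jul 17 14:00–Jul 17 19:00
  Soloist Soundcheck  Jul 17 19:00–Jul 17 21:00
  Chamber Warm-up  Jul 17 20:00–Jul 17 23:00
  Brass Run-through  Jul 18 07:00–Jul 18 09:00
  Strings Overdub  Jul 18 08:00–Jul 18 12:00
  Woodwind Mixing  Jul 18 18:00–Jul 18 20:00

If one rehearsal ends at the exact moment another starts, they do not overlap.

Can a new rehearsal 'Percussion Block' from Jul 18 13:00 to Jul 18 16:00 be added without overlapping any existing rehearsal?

Yes — the slot is free

Rhythm Tracking: ends Jul 17 19:00 at or before Percussion Block starts Jul 18 13:00 → clear.
Soloist Soundcheck: ends Jul 17 21:00 at or before Percussion Block starts Jul 18 13:00 → clear.
Chamber Warm-up: ends Jul 17 23:00 at or before Percussion Block starts Jul 18 13:00 → clear.
Brass Run-through: ends Jul 18 09:00 at or before Percussion Block starts Jul 18 13:00 → clear.
Strings Overdub: ends Jul 18 12:00 at or before Percussion Block starts Jul 18 13:00 → clear.
Woodwind Mixing: starts Jul 18 18:00 at or after Percussion Block ends Jul 18 16:00 → clear.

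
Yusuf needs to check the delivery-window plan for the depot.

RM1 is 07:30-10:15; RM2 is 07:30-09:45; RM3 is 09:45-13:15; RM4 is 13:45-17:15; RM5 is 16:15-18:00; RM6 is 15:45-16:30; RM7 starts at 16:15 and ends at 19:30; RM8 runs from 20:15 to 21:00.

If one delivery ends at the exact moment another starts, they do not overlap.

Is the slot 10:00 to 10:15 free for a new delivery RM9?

RM1: starts 07:30 before RM9 ends 10:15, and ends 10:15 after RM9 starts 10:00 → overlap.
RM2: ends 09:45 at or before RM9 starts 10:00 → clear.
RM3: starts 09:45 before RM9 ends 10:15, and ends 13:15 after RM9 starts 10:00 → overlap.
RM4: starts 13:45 at or after RM9 ends 10:15 → clear.
RM6: starts 15:45 at or after RM9 ends 10:15 → clear.
RM5: starts 16:15 at or after RM9 ends 10:15 → clear.
RM7: starts 16:15 at or after RM9 ends 10:15 → clear.
RM8: starts 20:15 at or after RM9 ends 10:15 → clear.
RM9 overlaps RM1, RM3.

No — it overlaps RM1, RM3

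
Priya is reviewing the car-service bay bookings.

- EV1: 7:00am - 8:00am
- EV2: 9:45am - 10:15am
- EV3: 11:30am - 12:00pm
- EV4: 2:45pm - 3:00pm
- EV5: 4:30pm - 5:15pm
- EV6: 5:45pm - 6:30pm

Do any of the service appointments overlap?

No

Sorted by start: EV1, EV2, EV3, EV4, EV5, EV6.
EV2 starts after EV1 ends; EV1 is clear from here.
EV3 starts after EV2 ends; EV2 is clear from here.
EV4 starts after EV3 ends; EV3 is clear from here.
EV5 starts after EV4 ends; EV4 is clear from here.
EV6 starts after EV5 ends.
Every pair is clear; the schedule has no overlaps.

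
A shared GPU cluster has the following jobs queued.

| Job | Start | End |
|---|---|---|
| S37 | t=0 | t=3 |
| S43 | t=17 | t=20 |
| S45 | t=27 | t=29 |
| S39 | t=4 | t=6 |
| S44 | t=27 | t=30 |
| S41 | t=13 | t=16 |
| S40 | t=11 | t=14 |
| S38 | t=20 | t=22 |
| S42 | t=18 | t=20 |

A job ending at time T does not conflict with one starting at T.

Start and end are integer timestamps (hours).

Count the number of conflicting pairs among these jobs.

Sorted by start: S37, S39, S40, S41, S43, S42, S38, S44, S45.
S39 starts after S37 ends, so S37 has no further overlaps.
S40 starts after S39 ends, so S39 has no further overlaps.
S41 starts before S40 ends → S40 and S41 overlap.
S43 starts after S40 ends, so S40 has no further overlaps.
S43 starts after S41 ends, so S41 has no further overlaps.
S42 starts before S43 ends → S43 and S42 overlap.
S38 starts exactly when S43 ends (back-to-back, no overlap), so S43 has no further overlaps.
S38 starts exactly when S42 ends (back-to-back, no overlap), so S42 has no further overlaps.
S44 starts after S38 ends, so S38 has no further overlaps.
S45 starts before S44 ends → S44 and S45 overlap.
Overlapping pairs: S40 & S41, S42 & S43, S44 & S45 — 3 in total.

3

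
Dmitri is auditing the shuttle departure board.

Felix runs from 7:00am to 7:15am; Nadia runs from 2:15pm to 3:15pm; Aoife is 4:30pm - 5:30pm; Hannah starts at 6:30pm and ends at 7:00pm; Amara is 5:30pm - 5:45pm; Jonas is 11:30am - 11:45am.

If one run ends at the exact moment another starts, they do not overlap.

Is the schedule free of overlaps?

Yes

Two intervals overlap when each starts before the other ends.
Sorted by start: Felix, Jonas, Nadia, Aoife, Amara, Hannah.
Jonas starts after Felix ends; Felix is clear from here.
Nadia starts after Jonas ends; Jonas is clear from here.
Aoife starts after Nadia ends; Nadia is clear from here.
Amara starts exactly when Aoife ends (back-to-back, no overlap); Aoife is clear from here.
Hannah starts after Amara ends.
Every pair is clear; the schedule has no overlaps.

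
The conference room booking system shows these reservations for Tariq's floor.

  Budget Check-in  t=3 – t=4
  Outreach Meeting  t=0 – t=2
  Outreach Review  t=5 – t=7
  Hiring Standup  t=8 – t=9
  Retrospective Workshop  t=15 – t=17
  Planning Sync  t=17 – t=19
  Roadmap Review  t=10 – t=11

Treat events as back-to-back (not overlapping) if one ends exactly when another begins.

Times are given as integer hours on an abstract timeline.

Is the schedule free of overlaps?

Sorted by start: Outreach Meeting, Budget Check-in, Outreach Review, Hiring Standup, Roadmap Review, Retrospective Workshop, Planning Sync.
Budget Check-in starts after Outreach Meeting ends; Outreach Meeting is clear from here.
Outreach Review starts after Budget Check-in ends; Budget Check-in is clear from here.
Hiring Standup starts after Outreach Review ends; Outreach Review is clear from here.
Roadmap Review starts after Hiring Standup ends; Hiring Standup is clear from here.
Retrospective Workshop starts after Roadmap Review ends; Roadmap Review is clear from here.
Planning Sync starts exactly when Retrospective Workshop ends (back-to-back, no overlap).
Every pair is clear; the schedule has no overlaps.

Yes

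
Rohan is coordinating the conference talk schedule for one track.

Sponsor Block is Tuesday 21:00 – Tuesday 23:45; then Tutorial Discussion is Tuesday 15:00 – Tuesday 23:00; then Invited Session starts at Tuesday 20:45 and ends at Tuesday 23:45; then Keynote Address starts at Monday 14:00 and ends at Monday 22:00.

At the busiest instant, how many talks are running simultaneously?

3

Sort all start/end points and keep a running count:
Monday 14:00 start Keynote Address → 1
Monday 22:00 end Keynote Address → 0
Tuesday 15:00 start Tutorial Discussion → 1
Tuesday 20:45 start Invited Session → 2
Tuesday 21:00 start Sponsor Block → 3
Tuesday 23:00 end Tutorial Discussion → 2
Tuesday 23:45 end Invited Session → 1
Tuesday 23:45 end Sponsor Block → 0
Peak is 3, at Tuesday 21:00 (Invited Session, Sponsor Block, Tutorial Discussion).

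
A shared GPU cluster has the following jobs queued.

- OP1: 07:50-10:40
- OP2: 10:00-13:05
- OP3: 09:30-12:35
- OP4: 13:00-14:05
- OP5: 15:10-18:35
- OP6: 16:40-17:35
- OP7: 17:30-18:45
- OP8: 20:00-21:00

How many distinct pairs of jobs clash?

Sorted by start: OP1, OP3, OP2, OP4, OP5, OP6, OP7, OP8.
OP3 starts before OP1 ends → OP1 and OP3 overlap.
OP2 starts before OP1 ends → OP1 and OP2 overlap.
OP4 starts after OP1 ends, so OP1 has no further overlaps.
OP2 starts before OP3 ends → OP3 and OP2 overlap.
OP4 starts after OP3 ends, so OP3 has no further overlaps.
OP4 starts before OP2 ends → OP2 and OP4 overlap.
OP5 starts after OP2 ends, so OP2 has no further overlaps.
OP5 starts after OP4 ends, so OP4 has no further overlaps.
OP6 starts before OP5 ends → OP5 and OP6 overlap.
OP7 starts before OP5 ends → OP5 and OP7 overlap.
OP8 starts after OP5 ends.
OP7 starts before OP6 ends → OP6 and OP7 overlap.
OP8 starts after OP6 ends.
OP8 starts after OP7 ends.
Overlapping pairs: OP1 & OP2, OP1 & OP3, OP2 & OP3, OP2 & OP4, OP5 & OP6, OP5 & OP7, OP6 & OP7 — 7 in total.

7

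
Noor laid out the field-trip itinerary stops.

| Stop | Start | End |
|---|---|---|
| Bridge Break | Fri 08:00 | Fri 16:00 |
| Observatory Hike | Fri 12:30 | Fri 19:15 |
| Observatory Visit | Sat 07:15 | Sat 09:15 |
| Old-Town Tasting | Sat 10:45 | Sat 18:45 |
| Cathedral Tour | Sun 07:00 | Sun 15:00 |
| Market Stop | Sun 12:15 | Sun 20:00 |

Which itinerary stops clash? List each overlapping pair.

Sorted by start: Bridge Break, Observatory Hike, Observatory Visit, Old-Town Tasting, Cathedral Tour, Market Stop.
Observatory Hike starts before Bridge Break ends → Bridge Break and Observatory Hike overlap.
Observatory Visit starts after Bridge Break ends, so nothing later overlaps Bridge Break either.
Observatory Visit starts after Observatory Hike ends, so nothing later overlaps Observatory Hike either.
Old-Town Tasting starts after Observatory Visit ends, so nothing later overlaps Observatory Visit either.
Cathedral Tour starts after Old-Town Tasting ends, so nothing later overlaps Old-Town Tasting either.
Market Stop starts before Cathedral Tour ends → Cathedral Tour and Market Stop overlap.

Bridge Break & Observatory Hike, Cathedral Tour & Market Stop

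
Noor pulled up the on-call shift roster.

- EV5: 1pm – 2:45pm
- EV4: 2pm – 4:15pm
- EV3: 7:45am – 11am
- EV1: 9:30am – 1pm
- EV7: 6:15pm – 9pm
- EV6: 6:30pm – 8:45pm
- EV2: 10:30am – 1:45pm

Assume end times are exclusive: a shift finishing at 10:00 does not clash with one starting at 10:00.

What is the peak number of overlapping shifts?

3

Sort all start/end points and keep a running count:
7:45am start EV3 → 1
9:30am start EV1 → 2
10:30am start EV2 → 3
11am end EV3 → 2
1pm end EV1 → 1
1pm start EV5 → 2
1:45pm end EV2 → 1
2pm start EV4 → 2
2:45pm end EV5 → 1
4:15pm end EV4 → 0
6:15pm start EV7 → 1
6:30pm start EV6 → 2
8:45pm end EV6 → 1
9pm end EV7 → 0
Peak is 3, at 10:30am (EV1, EV2, EV3).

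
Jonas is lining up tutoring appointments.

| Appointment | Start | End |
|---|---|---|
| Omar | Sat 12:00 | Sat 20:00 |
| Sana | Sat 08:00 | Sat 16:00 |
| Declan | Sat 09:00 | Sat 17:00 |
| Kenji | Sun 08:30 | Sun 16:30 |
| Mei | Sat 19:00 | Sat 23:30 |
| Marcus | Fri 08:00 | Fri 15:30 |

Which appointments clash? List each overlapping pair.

Declan & Omar, Declan & Sana, Mei & Omar, Omar & Sana

Sorted by start: Marcus, Sana, Declan, Omar, Mei, Kenji.
Sana starts after Marcus ends — done with Marcus.
Declan starts before Sana ends → Sana and Declan overlap.
Omar starts before Sana ends → Sana and Omar overlap.
Mei starts after Sana ends — done with Sana.
Omar starts before Declan ends → Declan and Omar overlap.
Mei starts after Declan ends — done with Declan.
Mei starts before Omar ends → Omar and Mei overlap.
Kenji starts after Omar ends.
Kenji starts after Mei ends.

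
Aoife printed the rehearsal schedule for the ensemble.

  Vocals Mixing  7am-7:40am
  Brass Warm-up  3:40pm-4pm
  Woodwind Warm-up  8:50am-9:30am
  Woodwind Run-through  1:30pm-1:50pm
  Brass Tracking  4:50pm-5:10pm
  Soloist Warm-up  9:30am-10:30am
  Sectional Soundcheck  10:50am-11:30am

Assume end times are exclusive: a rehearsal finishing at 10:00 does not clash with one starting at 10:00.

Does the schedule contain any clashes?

No

Sorted by start: Vocals Mixing, Woodwind Warm-up, Soloist Warm-up, Sectional Soundcheck, Woodwind Run-through, Brass Warm-up, Brass Tracking.
Woodwind Warm-up starts after Vocals Mixing ends — done with Vocals Mixing.
Soloist Warm-up starts exactly when Woodwind Warm-up ends (back-to-back, no overlap) — done with Woodwind Warm-up.
Sectional Soundcheck starts after Soloist Warm-up ends — done with Soloist Warm-up.
Woodwind Run-through starts after Sectional Soundcheck ends — done with Sectional Soundcheck.
Brass Warm-up starts after Woodwind Run-through ends — done with Woodwind Run-through.
Brass Tracking starts after Brass Warm-up ends.
Every pair is clear; the schedule has no overlaps.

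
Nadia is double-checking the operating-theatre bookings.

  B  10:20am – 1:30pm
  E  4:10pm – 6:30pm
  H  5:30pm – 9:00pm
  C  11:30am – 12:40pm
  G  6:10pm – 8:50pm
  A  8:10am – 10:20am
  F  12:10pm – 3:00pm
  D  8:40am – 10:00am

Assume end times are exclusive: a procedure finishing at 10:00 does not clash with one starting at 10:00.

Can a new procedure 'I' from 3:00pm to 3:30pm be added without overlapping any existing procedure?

A: ends 10:20am at or before I starts 3:00pm → clear.
D: ends 10:00am at or before I starts 3:00pm → clear.
B: ends 1:30pm at or before I starts 3:00pm → clear.
C: ends 12:40pm at or before I starts 3:00pm → clear.
F: ends 3:00pm at or before I starts 3:00pm → clear.
E: starts 4:10pm at or after I ends 3:30pm → clear.
H: starts 5:30pm at or after I ends 3:30pm → clear.
G: starts 6:10pm at or after I ends 3:30pm → clear.

Yes — the slot is free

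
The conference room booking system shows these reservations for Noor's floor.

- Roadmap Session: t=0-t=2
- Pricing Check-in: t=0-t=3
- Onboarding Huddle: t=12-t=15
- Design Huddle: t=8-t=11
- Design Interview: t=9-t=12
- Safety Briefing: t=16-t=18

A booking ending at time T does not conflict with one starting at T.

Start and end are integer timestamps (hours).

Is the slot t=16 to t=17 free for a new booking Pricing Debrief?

No — it overlaps Safety Briefing

Roadmap Session: ends t=2 at or before Pricing Debrief starts t=16 → clear.
Pricing Check-in: ends t=3 at or before Pricing Debrief starts t=16 → clear.
Design Huddle: ends t=11 at or before Pricing Debrief starts t=16 → clear.
Design Interview: ends t=12 at or before Pricing Debrief starts t=16 → clear.
Onboarding Huddle: ends t=15 at or before Pricing Debrief starts t=16 → clear.
Safety Briefing: starts t=16 before Pricing Debrief ends t=17, and ends t=18 after Pricing Debrief starts t=16 → overlap.
Pricing Debrief overlaps Safety Briefing.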